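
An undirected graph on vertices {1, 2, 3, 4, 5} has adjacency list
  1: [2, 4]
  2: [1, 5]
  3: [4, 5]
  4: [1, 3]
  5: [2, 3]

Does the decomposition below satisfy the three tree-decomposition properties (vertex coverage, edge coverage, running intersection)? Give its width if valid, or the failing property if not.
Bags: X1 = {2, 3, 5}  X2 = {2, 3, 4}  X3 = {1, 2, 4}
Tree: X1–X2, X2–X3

Vertex coverage: the bags together contain {1, 2, 3, 4, 5}, the full vertex set. Edge coverage: each edge of G has both endpoints in at least one bag. Running intersection: for every vertex, the bags containing it form a connected subtree. All three properties hold, so this is a valid tree decomposition of width max|bag| − 1 = 2, and hence tw(G) ≤ 2.

Yes; width 2.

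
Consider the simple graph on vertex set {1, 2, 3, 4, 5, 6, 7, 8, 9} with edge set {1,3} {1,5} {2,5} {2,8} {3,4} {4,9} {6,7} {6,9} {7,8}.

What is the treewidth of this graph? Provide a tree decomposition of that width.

Every bag has size at most 3, so the width is 3 − 1 = 2 and tw(G) ≤ 2. Since 5–1–3–4–9–6–7–8–2–5 is a cycle in G, G is not acyclic. Forests are exactly the graphs of treewidth ≤ 1, so tw(G) ≥ 2. Hence tw(G) = 2 exactly.

Treewidth 2.
One optimal decomposition is:
Bags: B1 = {1, 3, 5}  B2 = {3, 4, 5}  B3 = {4, 5, 9}  B4 = {5, 6, 9}  B5 = {5, 6, 7}  B6 = {5, 7, 8}  B7 = {2, 5, 8}
Tree: B1–B2, B2–B3, B3–B4, B4–B5, B5–B6, B6–B7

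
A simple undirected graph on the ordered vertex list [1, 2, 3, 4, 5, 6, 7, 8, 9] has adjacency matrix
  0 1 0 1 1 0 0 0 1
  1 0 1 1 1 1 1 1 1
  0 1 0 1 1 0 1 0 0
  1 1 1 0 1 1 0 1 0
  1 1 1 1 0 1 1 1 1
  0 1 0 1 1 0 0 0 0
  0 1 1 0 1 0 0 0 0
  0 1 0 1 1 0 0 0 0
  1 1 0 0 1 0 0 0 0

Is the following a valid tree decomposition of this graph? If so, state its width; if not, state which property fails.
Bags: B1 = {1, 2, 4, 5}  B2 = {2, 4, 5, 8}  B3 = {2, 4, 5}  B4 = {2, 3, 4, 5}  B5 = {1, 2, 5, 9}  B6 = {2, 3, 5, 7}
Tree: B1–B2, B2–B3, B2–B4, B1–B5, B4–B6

A tree decomposition must satisfy three properties: every vertex lies in some bag; for every edge, both endpoints lie together in some bag; and for every vertex, the bags containing it form a connected subtree. Here vertex 6 appears in no bag, so the decomposition is invalid.

No — vertex 6 appears in no bag.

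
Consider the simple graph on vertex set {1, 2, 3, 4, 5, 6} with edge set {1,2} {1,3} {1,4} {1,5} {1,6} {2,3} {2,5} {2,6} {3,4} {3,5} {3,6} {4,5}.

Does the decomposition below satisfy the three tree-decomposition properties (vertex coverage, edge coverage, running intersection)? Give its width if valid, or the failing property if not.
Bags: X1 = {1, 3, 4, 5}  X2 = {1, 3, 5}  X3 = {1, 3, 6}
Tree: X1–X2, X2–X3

A tree decomposition must satisfy three properties: every vertex lies in some bag; for every edge, both endpoints lie together in some bag; and for every vertex, the bags containing it form a connected subtree. Here vertex 2 appears in no bag, so the decomposition is invalid.

No — vertex 2 appears in no bag.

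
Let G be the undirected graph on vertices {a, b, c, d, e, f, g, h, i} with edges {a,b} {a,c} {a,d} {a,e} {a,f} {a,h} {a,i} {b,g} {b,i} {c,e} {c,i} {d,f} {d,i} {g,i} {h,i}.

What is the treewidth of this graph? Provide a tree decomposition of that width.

Treewidth 2.
One optimal decomposition is:
Bags: B1 = {a, d, i}  B2 = {a, c, i}  B3 = {a, d, f}  B4 = {a, c, e}  B5 = {a, h, i}  B6 = {a, b, i}  B7 = {b, g, i}
Tree: B1–B2, B1–B3, B2–B4, B1–B5, B1–B6, B6–B7

The largest bag has 3 vertices, giving width 2; this decomposition certifies tw(G) ≤ 2. For the lower bound, the 3 vertices {b, g, i} are pairwise adjacent, and any tree decomposition puts a clique entirely inside one bag — forcing width ≥ 2. Therefore the treewidth is 2.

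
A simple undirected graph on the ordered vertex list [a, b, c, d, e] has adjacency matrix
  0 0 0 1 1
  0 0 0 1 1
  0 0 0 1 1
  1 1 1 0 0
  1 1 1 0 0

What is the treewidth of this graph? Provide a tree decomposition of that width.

Treewidth 2.
One such decomposition:
Bags: B1 = {c, d, e}  B2 = {a, d, e}  B3 = {b, d, e}
Tree: B1–B2, B2–B3

Every bag has size at most 3, so the width is 3 − 1 = 2 and tw(G) ≤ 2. For the lower bound, G contains the cycle e–c–d–a–e, so G is not a forest; only forests have treewidth ≤ 1, hence tw(G) ≥ 2. Therefore the treewidth is 2.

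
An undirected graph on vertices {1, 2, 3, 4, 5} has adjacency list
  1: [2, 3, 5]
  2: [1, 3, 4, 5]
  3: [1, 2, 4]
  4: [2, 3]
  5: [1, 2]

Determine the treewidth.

2

A width-2 tree decomposition is:
Bags: B1 = {2, 3, 4}  B2 = {1, 2, 3}  B3 = {1, 2, 5}
Tree: B1–B2, B2–B3
Every bag has size at most 3, so the width is 3 − 1 = 2 and tw(G) ≤ 2. For the lower bound, the 3 vertices {1, 2, 3} are pairwise adjacent, and any tree decomposition puts a clique entirely inside one bag — forcing width ≥ 2. The upper and lower bounds meet at 2, so that is the treewidth.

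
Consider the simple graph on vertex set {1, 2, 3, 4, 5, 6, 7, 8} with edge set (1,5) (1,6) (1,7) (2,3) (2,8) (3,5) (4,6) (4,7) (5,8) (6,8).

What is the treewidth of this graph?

A width-2 tree decomposition is:
Bags: B1 = {4, 6, 7}  B2 = {1, 6, 7}  B3 = {1, 6, 8}  B4 = {1, 5, 8}  B5 = {2, 5, 8}  B6 = {2, 3, 5}
Tree: B1–B2, B2–B3, B3–B4, B4–B5, B5–B6
Each bag holds 3 vertices, so the decomposition has width 2, which upper-bounds the treewidth. For the lower bound, G contains the cycle 4–7–1–6–4, so G is not a forest; only forests have treewidth ≤ 1, hence tw(G) ≥ 2. Therefore the treewidth is 2.

2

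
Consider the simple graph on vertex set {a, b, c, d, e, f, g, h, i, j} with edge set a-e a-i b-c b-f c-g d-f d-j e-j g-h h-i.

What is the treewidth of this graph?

2

A width-2 tree decomposition is:
Bags: B1 = {d, f, j}  B2 = {e, f, j}  B3 = {a, e, f}  B4 = {a, f, i}  B5 = {f, h, i}  B6 = {f, g, h}  B7 = {c, f, g}  B8 = {b, c, f}
Tree: B1–B2, B2–B3, B3–B4, B4–B5, B5–B6, B6–B7, B7–B8
Every bag has size at most 3, so the width is 3 − 1 = 2 and tw(G) ≤ 2. Since f–d–j–e–a–i–h–g–c–b–f is a cycle in G, G is not acyclic. Forests are exactly the graphs of treewidth ≤ 1, so tw(G) ≥ 2. Hence tw(G) = 2 exactly.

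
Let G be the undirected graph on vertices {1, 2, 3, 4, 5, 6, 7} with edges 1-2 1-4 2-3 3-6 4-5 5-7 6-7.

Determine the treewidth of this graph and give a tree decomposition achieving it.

The largest bag has 3 vertices, giving width 2; this decomposition certifies tw(G) ≤ 2. Since 1–4–5–7–6–3–2–1 is a cycle in G, G is not acyclic. Forests are exactly the graphs of treewidth ≤ 1, so tw(G) ≥ 2. The upper and lower bounds meet at 2, so that is the treewidth.

Treewidth 2.
One such decomposition:
Bags: B1 = {1, 4, 5}  B2 = {1, 5, 7}  B3 = {1, 6, 7}  B4 = {1, 3, 6}  B5 = {1, 2, 3}
Tree: B1–B2, B2–B3, B3–B4, B4–B5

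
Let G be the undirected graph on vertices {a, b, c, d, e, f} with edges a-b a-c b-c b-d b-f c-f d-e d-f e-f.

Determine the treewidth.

2

A width-2 tree decomposition is:
Bags: B1 = {d, e, f}  B2 = {b, d, f}  B3 = {b, c, f}  B4 = {a, b, c}
Tree: B1–B2, B2–B3, B3–B4
The largest bag has 3 vertices, giving width 2; this decomposition certifies tw(G) ≤ 2. For the lower bound, the 3 vertices {a, b, c} are pairwise adjacent, and any tree decomposition puts a clique entirely inside one bag — forcing width ≥ 2. Combining the bounds, tw(G) = 2.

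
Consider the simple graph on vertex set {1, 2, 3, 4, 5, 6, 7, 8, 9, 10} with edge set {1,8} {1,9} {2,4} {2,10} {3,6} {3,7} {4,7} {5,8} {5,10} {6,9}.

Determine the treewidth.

A width-2 tree decomposition is:
Bags: B1 = {1, 8, 9}  B2 = {6, 8, 9}  B3 = {3, 6, 8}  B4 = {3, 7, 8}  B5 = {4, 7, 8}  B6 = {2, 4, 8}  B7 = {2, 8, 10}  B8 = {5, 8, 10}
Tree: B1–B2, B2–B3, B3–B4, B4–B5, B5–B6, B6–B7, B7–B8
The largest bag has 3 vertices, giving width 2; this decomposition certifies tw(G) ≤ 2. For the lower bound, G contains the cycle 8–1–9–6–3–7–4–2–10–5–8, so G is not a forest; only forests have treewidth ≤ 1, hence tw(G) ≥ 2. Therefore the treewidth is 2.

2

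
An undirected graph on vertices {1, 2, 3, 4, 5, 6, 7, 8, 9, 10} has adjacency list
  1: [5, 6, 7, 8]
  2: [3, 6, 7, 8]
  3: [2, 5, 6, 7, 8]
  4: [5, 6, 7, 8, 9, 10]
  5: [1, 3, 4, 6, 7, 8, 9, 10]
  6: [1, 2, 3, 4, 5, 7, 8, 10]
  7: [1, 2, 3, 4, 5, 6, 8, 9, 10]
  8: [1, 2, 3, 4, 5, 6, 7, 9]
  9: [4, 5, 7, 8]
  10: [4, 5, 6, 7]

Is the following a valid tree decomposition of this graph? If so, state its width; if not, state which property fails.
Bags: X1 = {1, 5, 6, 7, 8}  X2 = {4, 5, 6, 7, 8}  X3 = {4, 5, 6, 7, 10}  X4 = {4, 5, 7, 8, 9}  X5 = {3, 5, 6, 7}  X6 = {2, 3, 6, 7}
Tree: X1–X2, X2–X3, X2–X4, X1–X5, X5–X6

No — edge (8,3) lies in no bag.

A tree decomposition must satisfy three properties: every vertex lies in some bag; for every edge, both endpoints lie together in some bag; and for every vertex, the bags containing it form a connected subtree. Here edge (8,3) lies in no bag, so the decomposition is invalid.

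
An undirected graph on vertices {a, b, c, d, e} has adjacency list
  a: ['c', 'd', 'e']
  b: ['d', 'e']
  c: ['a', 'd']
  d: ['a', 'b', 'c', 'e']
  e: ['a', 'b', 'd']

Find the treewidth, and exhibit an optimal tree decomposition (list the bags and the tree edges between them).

Treewidth 2.
One such decomposition:
Bags: B1 = {a, c, d}  B2 = {a, d, e}  B3 = {b, d, e}
Tree: B1–B2, B2–B3

The largest bag has 3 vertices, giving width 2; this decomposition certifies tw(G) ≤ 2. Conversely, {a, d, e} is a clique of size 3, and the vertices of any clique must share a bag in every tree decomposition; so some bag has ≥ 3 vertices and tw(G) ≥ 2. Combining the bounds, tw(G) = 2.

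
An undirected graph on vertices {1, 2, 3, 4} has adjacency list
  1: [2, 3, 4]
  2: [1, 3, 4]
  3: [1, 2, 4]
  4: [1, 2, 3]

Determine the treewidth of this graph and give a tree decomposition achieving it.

With just one bag of size 4, the width is 4 − 1 = 3, so tw(G) ≤ 3. On the other hand G contains the 4-clique {1, 2, 3, 4}. A clique must lie in a single bag of any decomposition, so no decomposition can have width below 3. Therefore the treewidth is 3.

Treewidth 3.
One optimal decomposition is:
Bags: B1 = {1, 2, 3, 4}
Tree: (single bag)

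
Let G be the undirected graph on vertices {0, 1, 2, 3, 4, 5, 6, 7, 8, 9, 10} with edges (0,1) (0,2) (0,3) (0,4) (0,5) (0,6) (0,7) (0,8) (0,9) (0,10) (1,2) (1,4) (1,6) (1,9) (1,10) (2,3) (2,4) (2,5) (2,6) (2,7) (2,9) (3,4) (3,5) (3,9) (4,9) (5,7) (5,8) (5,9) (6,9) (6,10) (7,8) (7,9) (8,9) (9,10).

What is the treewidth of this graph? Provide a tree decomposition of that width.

Each bag holds 5 vertices, so the decomposition has width 4, which upper-bounds the treewidth. Conversely, {0, 5, 7, 8, 9} is a clique of size 5, and the vertices of any clique must share a bag in every tree decomposition; so some bag has ≥ 5 vertices and tw(G) ≥ 4. The upper and lower bounds meet at 4, so that is the treewidth.

Treewidth 4.
One such decomposition:
Bags: B1 = {0, 1, 2, 6, 9}  B2 = {0, 1, 2, 4, 9}  B3 = {0, 2, 3, 4, 9}  B4 = {0, 2, 3, 5, 9}  B5 = {0, 2, 5, 7, 9}  B6 = {0, 1, 6, 9, 10}  B7 = {0, 5, 7, 8, 9}
Tree: B1–B2, B2–B3, B3–B4, B4–B5, B1–B6, B5–B7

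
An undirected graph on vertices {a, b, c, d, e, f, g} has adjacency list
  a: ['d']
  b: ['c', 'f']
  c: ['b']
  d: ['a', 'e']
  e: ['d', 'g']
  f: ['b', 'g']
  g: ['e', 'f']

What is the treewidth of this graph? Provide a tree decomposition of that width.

Each bag holds 2 vertices, so the decomposition has width 1, which upper-bounds the treewidth. Since G has at least one edge (e.g. a–d), it is not an edgeless graph, so tw(G) ≥ 1. Hence tw(G) = 1 exactly.

Treewidth 1.
One such decomposition:
Bags: B1 = {a, d}  B2 = {d, e}  B3 = {e, g}  B4 = {f, g}  B5 = {b, f}  B6 = {b, c}
Tree: B1–B2, B2–B3, B3–B4, B4–B5, B5–B6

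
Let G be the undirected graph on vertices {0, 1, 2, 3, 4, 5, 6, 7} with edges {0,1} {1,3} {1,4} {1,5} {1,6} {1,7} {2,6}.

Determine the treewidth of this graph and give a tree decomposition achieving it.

Treewidth 1.
One optimal decomposition is:
Bags: B1 = {2, 6}  B2 = {1, 6}  B3 = {1, 3}  B4 = {1, 7}  B5 = {1, 4}  B6 = {0, 1}  B7 = {1, 5}
Tree: B1–B2, B2–B3, B3–B4, B4–B5, B5–B6, B6–B7

Every bag has size at most 2, so the width is 2 − 1 = 1 and tw(G) ≤ 1. Any graph with an edge has treewidth ≥ 1, and G has the edge 6–2. Combining the bounds, tw(G) = 1.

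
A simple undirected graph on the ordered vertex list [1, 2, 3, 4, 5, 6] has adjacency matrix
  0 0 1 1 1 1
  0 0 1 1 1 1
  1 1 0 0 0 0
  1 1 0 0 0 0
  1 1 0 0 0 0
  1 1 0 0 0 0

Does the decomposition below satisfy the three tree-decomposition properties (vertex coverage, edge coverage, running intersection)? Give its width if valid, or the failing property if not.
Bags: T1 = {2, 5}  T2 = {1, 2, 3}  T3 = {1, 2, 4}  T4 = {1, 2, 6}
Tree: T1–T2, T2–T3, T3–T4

A tree decomposition must satisfy three properties: every vertex lies in some bag; for every edge, both endpoints lie together in some bag; and for every vertex, the bags containing it form a connected subtree. Here edge (1,5) lies in no bag, so the decomposition is invalid.

No — edge (1,5) lies in no bag.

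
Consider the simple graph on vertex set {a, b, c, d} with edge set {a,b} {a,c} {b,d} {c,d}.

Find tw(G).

2

A width-2 tree decomposition is:
Bags: B1 = {a, c, d}  B2 = {a, b, d}
Tree: B1–B2
Every bag has size at most 3, so the width is 3 − 1 = 2 and tw(G) ≤ 2. Since a–c–d–b–a is a cycle in G, G is not acyclic. Forests are exactly the graphs of treewidth ≤ 1, so tw(G) ≥ 2. Therefore the treewidth is 2.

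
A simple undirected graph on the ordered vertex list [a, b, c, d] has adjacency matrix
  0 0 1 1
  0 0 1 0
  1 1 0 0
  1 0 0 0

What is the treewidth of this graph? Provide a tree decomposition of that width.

Each bag holds 2 vertices, so the decomposition has width 1, which upper-bounds the treewidth. Since G has at least one edge (e.g. b–c), it is not an edgeless graph, so tw(G) ≥ 1. The upper and lower bounds meet at 1, so that is the treewidth.

Treewidth 1.
Bags: B1 = {b, c}  B2 = {a, c}  B3 = {a, d}
Tree: B1–B2, B2–B3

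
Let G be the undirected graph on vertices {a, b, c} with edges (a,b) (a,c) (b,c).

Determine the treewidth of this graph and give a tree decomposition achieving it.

Treewidth 2.
One optimal decomposition is:
Bags: B1 = {a, b, c}
Tree: (single bag)

With just one bag of size 3, the width is 3 − 1 = 2, so tw(G) ≤ 2. For the lower bound, the 3 vertices {a, b, c} are pairwise adjacent, and any tree decomposition puts a clique entirely inside one bag — forcing width ≥ 2. Hence tw(G) = 2 exactly.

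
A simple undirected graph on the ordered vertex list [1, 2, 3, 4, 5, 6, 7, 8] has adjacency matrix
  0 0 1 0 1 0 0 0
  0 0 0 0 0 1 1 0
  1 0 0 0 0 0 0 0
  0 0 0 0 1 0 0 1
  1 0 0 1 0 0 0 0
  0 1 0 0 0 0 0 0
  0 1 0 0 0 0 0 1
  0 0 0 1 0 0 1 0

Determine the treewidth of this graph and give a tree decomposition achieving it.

Treewidth 1.
One such decomposition:
Bags: B1 = {1, 3}  B2 = {1, 5}  B3 = {4, 5}  B4 = {4, 8}  B5 = {7, 8}  B6 = {2, 7}  B7 = {2, 6}
Tree: B1–B2, B2–B3, B3–B4, B4–B5, B5–B6, B6–B7

The largest bag has 2 vertices, giving width 1; this decomposition certifies tw(G) ≤ 1. Any graph with an edge has treewidth ≥ 1, and G has the edge 3–1. Therefore the treewidth is 1.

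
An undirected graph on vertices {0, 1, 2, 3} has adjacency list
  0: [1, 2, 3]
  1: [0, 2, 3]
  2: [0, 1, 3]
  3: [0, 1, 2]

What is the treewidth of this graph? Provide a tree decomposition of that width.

Treewidth 3.
One optimal decomposition is:
Bags: B1 = {0, 1, 2, 3}
Tree: (single bag)

With just one bag of size 4, the width is 4 − 1 = 3, so tw(G) ≤ 3. On the other hand G contains the 4-clique {0, 1, 2, 3}. A clique must lie in a single bag of any decomposition, so no decomposition can have width below 3. Hence tw(G) = 3 exactly.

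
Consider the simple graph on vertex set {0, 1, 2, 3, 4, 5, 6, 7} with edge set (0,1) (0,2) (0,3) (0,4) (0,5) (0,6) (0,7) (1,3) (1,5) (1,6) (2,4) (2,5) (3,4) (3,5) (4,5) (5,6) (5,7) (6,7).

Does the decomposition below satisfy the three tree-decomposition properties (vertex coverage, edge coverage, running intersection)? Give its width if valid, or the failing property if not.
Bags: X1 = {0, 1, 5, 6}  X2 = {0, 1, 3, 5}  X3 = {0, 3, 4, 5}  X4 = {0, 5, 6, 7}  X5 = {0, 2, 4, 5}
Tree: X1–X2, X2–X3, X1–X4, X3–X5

Every vertex of G appears in some bag (union = {0, 1, 2, 3, 4, 5, 6, 7}); every edge is covered by a bag; and for each vertex v the set of bags containing v is connected in the bag tree. The decomposition is therefore valid. The largest bag has 4 vertices, so the width is 3.

Yes; width 3.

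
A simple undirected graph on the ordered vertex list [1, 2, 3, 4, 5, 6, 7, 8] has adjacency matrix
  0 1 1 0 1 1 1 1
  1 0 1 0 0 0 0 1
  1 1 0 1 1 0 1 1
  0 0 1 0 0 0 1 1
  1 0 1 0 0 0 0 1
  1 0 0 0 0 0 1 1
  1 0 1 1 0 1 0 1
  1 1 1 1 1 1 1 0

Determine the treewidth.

3

A width-3 tree decomposition is:
Bags: B1 = {1, 3, 7, 8}  B2 = {1, 2, 3, 8}  B3 = {1, 3, 5, 8}  B4 = {1, 6, 7, 8}  B5 = {3, 4, 7, 8}
Tree: B1–B2, B1–B3, B1–B4, B1–B5
Every bag has size at most 4, so the width is 4 − 1 = 3 and tw(G) ≤ 3. On the other hand G contains the 4-clique {1, 2, 3, 8}. A clique must lie in a single bag of any decomposition, so no decomposition can have width below 3. Combining the bounds, tw(G) = 3.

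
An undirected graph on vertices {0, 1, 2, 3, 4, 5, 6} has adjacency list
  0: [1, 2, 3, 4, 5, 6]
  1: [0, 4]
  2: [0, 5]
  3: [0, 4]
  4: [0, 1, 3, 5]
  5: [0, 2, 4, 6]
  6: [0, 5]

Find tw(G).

A width-2 tree decomposition is:
Bags: B1 = {0, 5, 6}  B2 = {0, 4, 5}  B3 = {0, 2, 5}  B4 = {0, 1, 4}  B5 = {0, 3, 4}
Tree: B1–B2, B2–B3, B2–B4, B2–B5
Each bag holds 3 vertices, so the decomposition has width 2, which upper-bounds the treewidth. For the lower bound, the 3 vertices {0, 2, 5} are pairwise adjacent, and any tree decomposition puts a clique entirely inside one bag — forcing width ≥ 2. Therefore the treewidth is 2.

2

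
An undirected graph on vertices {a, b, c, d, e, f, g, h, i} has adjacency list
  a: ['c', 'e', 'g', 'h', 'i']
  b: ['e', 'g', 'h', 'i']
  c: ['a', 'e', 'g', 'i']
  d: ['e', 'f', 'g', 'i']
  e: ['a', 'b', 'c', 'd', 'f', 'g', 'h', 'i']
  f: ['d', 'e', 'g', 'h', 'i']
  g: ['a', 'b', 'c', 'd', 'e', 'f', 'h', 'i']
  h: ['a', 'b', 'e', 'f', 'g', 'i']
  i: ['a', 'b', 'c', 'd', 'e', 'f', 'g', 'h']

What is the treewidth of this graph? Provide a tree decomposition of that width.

Every bag has size at most 5, so the width is 5 − 1 = 4 and tw(G) ≤ 4. On the other hand G contains the 5-clique {d, e, f, g, i}. A clique must lie in a single bag of any decomposition, so no decomposition can have width below 4. Hence tw(G) = 4 exactly.

Treewidth 4.
One such decomposition:
Bags: B1 = {a, c, e, g, i}  B2 = {a, e, g, h, i}  B3 = {b, e, g, h, i}  B4 = {e, f, g, h, i}  B5 = {d, e, f, g, i}
Tree: B1–B2, B2–B3, B2–B4, B4–B5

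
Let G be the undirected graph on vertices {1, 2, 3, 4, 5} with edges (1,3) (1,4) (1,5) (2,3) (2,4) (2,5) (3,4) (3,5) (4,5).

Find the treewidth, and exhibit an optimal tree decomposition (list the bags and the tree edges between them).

The largest bag has 4 vertices, giving width 3; this decomposition certifies tw(G) ≤ 3. On the other hand G contains the 4-clique {1, 3, 4, 5}. A clique must lie in a single bag of any decomposition, so no decomposition can have width below 3. The upper and lower bounds meet at 3, so that is the treewidth.

Treewidth 3.
One such decomposition:
Bags: B1 = {2, 3, 4, 5}  B2 = {1, 3, 4, 5}
Tree: B1–B2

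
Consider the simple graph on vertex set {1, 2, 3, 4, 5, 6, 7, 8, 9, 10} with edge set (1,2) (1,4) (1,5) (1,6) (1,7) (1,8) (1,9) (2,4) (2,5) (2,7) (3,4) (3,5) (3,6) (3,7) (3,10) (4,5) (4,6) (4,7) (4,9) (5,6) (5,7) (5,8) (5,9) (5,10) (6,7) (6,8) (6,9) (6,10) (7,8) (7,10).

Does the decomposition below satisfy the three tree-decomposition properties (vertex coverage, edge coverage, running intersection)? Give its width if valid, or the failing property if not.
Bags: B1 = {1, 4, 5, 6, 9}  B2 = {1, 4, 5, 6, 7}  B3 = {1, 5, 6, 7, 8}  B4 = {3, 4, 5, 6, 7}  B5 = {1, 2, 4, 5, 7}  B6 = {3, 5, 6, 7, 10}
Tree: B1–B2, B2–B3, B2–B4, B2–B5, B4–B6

Yes; width 4.

Every vertex of G appears in some bag (union = {1, 2, 3, 4, 5, 6, 7, 8, 9, 10}); every edge is covered by a bag; and for each vertex v the set of bags containing v is connected in the bag tree. The decomposition is therefore valid. The largest bag has 5 vertices, so the width is 4.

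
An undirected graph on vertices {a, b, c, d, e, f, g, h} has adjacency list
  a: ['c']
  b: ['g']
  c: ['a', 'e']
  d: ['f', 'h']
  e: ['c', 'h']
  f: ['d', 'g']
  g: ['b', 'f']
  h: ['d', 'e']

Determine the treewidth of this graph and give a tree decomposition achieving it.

Treewidth 1.
One optimal decomposition is:
Bags: B1 = {a, c}  B2 = {c, e}  B3 = {e, h}  B4 = {d, h}  B5 = {d, f}  B6 = {f, g}  B7 = {b, g}
Tree: B1–B2, B2–B3, B3–B4, B4–B5, B5–B6, B6–B7

Each bag holds 2 vertices, so the decomposition has width 1, which upper-bounds the treewidth. G has an edge, so its treewidth is at least 1. Hence tw(G) = 1 exactly.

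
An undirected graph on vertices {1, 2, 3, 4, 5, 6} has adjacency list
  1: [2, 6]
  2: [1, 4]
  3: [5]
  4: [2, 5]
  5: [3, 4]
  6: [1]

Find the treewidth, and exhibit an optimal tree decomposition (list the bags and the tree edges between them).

Treewidth 1.
One such decomposition:
Bags: B1 = {2, 4}  B2 = {1, 2}  B3 = {4, 5}  B4 = {3, 5}  B5 = {1, 6}
Tree: B1–B2, B1–B3, B3–B4, B2–B5

The largest bag has 2 vertices, giving width 1; this decomposition certifies tw(G) ≤ 1. Since G has at least one edge (e.g. 4–2), it is not an edgeless graph, so tw(G) ≥ 1. Combining the bounds, tw(G) = 1.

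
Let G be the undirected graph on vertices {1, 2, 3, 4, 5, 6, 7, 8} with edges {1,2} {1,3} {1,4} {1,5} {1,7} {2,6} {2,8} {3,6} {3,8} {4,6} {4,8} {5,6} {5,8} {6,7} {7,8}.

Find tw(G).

A width-3 tree decomposition is:
Bags: B1 = {1, 2, 6, 8}  B2 = {1, 3, 6, 8}  B3 = {1, 4, 6, 8}  B4 = {1, 6, 7, 8}  B5 = {1, 5, 6, 8}
Tree: B1–B2, B2–B3, B3–B4, B4–B5
The largest bag has 4 vertices, giving width 3; this decomposition certifies tw(G) ≤ 3. For the lower bound: the 4 vertex sets {1,2}, {3,8}, {6}, {4} are disjoint, each induces a connected subgraph, and every pair is joined by at least one edge of G. Contracting each set to a single vertex therefore yields K_{4} as a minor, and since treewidth is minor-monotone, tw(G) ≥ tw(K_{4}) = 3. Therefore the treewidth is 3.

3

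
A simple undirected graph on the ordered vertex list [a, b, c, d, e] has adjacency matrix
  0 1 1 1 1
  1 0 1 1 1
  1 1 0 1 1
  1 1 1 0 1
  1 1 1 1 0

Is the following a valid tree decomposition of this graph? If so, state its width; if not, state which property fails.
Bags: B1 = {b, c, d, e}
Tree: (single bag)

A tree decomposition must satisfy three properties: every vertex lies in some bag; for every edge, both endpoints lie together in some bag; and for every vertex, the bags containing it form a connected subtree. Here vertex a appears in no bag, so the decomposition is invalid.

No — vertex a appears in no bag.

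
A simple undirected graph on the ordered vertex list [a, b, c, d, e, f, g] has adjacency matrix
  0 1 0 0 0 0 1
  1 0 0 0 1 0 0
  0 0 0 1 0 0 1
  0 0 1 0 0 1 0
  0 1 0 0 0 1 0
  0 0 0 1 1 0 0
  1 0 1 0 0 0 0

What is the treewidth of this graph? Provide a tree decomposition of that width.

Treewidth 2.
Bags: B1 = {b, e, f}  B2 = {a, b, f}  B3 = {a, f, g}  B4 = {c, f, g}  B5 = {c, d, f}
Tree: B1–B2, B2–B3, B3–B4, B4–B5

Every bag has size at most 3, so the width is 3 − 1 = 2 and tw(G) ≤ 2. For the lower bound, G contains the cycle f–e–b–a–g–c–d–f, so G is not a forest; only forests have treewidth ≤ 1, hence tw(G) ≥ 2. Therefore the treewidth is 2.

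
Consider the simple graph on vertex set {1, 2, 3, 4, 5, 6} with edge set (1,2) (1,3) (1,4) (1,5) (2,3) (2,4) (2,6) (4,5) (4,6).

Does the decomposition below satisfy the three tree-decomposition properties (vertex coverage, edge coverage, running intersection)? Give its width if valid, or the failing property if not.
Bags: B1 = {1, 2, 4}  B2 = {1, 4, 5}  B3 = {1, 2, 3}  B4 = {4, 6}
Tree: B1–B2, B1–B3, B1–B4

No — edge (2,6) lies in no bag.

A tree decomposition must satisfy three properties: every vertex lies in some bag; for every edge, both endpoints lie together in some bag; and for every vertex, the bags containing it form a connected subtree. Here edge (2,6) lies in no bag, so the decomposition is invalid.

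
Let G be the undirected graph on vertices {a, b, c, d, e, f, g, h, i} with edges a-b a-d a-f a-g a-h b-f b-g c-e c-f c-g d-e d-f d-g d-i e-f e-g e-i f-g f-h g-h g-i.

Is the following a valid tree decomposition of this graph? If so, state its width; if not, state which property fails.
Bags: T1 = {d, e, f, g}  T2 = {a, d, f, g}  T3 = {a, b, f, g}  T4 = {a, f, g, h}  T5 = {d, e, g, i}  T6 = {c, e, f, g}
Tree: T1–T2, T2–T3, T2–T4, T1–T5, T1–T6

Yes; width 3.

Vertex coverage: the bags together contain {a, b, c, d, e, f, g, h, i}, the full vertex set. Edge coverage: each edge of G has both endpoints in at least one bag. Running intersection: for every vertex, the bags containing it form a connected subtree. All three properties hold, so this is a valid tree decomposition of width max|bag| − 1 = 3, and hence tw(G) ≤ 3.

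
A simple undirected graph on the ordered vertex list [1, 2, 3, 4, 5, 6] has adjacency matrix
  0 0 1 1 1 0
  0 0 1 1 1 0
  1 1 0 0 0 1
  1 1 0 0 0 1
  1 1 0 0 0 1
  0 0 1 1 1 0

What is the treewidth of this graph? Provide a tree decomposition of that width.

Each bag holds 4 vertices, so the decomposition has width 3, which upper-bounds the treewidth. For the lower bound: the 4 vertex sets {2,3}, {4,6}, {5}, {1} are disjoint, each induces a connected subgraph, and every pair is joined by at least one edge of G. Contracting each set to a single vertex therefore yields K_{4} as a minor, and since treewidth is minor-monotone, tw(G) ≥ tw(K_{4}) = 3. Combining the bounds, tw(G) = 3.

Treewidth 3.
One optimal decomposition is:
Bags: B1 = {2, 3, 4, 5}  B2 = {3, 4, 5, 6}  B3 = {1, 3, 4, 5}
Tree: B1–B2, B2–B3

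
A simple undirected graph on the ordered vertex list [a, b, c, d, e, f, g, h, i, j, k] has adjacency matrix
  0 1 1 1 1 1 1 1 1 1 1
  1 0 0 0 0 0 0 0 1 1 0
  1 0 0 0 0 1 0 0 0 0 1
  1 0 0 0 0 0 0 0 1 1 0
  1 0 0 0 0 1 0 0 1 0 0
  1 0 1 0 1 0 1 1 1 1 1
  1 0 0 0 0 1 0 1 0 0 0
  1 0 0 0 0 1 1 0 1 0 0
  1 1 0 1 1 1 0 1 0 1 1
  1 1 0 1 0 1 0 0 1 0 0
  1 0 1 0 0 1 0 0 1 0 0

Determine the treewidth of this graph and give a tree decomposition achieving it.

Every bag has size at most 4, so the width is 4 − 1 = 3 and tw(G) ≤ 3. For the lower bound, the 4 vertices {a, d, i, j} are pairwise adjacent, and any tree decomposition puts a clique entirely inside one bag — forcing width ≥ 3. Therefore the treewidth is 3.

Treewidth 3.
Bags: B1 = {a, f, h, i}  B2 = {a, e, f, i}  B3 = {a, f, i, k}  B4 = {a, f, i, j}  B5 = {a, d, i, j}  B6 = {a, f, g, h}  B7 = {a, b, i, j}  B8 = {a, c, f, k}
Tree: B1–B2, B2–B3, B1–B4, B4–B5, B1–B6, B4–B7, B3–B8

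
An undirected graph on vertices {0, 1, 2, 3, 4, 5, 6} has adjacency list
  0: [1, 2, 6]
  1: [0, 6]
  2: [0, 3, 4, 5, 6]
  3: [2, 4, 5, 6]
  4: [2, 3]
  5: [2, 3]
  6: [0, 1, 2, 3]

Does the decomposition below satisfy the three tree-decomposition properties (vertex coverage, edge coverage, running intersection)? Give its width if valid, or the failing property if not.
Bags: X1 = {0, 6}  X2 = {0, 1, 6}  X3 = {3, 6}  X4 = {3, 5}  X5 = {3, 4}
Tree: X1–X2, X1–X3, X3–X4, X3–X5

A tree decomposition must satisfy three properties: every vertex lies in some bag; for every edge, both endpoints lie together in some bag; and for every vertex, the bags containing it form a connected subtree. Here vertex 2 appears in no bag, so the decomposition is invalid.

No — vertex 2 appears in no bag.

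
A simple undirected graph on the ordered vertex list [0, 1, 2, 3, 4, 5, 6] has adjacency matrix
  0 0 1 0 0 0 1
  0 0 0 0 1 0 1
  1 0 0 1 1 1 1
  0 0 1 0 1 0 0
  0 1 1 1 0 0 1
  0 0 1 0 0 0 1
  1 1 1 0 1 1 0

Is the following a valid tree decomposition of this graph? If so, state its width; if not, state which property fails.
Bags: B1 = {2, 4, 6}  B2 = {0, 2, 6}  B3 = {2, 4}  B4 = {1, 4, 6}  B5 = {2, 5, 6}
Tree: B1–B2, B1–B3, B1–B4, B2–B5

A tree decomposition must satisfy three properties: every vertex lies in some bag; for every edge, both endpoints lie together in some bag; and for every vertex, the bags containing it form a connected subtree. Here vertex 3 appears in no bag, so the decomposition is invalid.

No — vertex 3 appears in no bag.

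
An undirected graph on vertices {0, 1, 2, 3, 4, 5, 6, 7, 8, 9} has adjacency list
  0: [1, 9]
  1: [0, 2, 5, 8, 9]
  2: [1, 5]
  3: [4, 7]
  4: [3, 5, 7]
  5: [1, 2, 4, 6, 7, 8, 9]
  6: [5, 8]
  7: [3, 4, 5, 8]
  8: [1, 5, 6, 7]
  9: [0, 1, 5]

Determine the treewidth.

A width-2 tree decomposition is:
Bags: B1 = {5, 7, 8}  B2 = {5, 6, 8}  B3 = {1, 5, 8}  B4 = {1, 2, 5}  B5 = {1, 5, 9}  B6 = {4, 5, 7}  B7 = {0, 1, 9}  B8 = {3, 4, 7}
Tree: B1–B2, B2–B3, B3–B4, B4–B5, B1–B6, B5–B7, B6–B8
Every bag has size at most 3, so the width is 3 − 1 = 2 and tw(G) ≤ 2. For the lower bound, the 3 vertices {0, 1, 9} are pairwise adjacent, and any tree decomposition puts a clique entirely inside one bag — forcing width ≥ 2. Combining the bounds, tw(G) = 2.

2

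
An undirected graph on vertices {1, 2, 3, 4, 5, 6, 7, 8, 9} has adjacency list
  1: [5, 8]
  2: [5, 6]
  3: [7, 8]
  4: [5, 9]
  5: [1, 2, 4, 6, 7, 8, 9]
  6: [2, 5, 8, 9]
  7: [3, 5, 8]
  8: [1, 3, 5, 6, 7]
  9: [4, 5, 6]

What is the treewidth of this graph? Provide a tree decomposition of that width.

Treewidth 2.
One such decomposition:
Bags: B1 = {3, 7, 8}  B2 = {5, 7, 8}  B3 = {5, 6, 8}  B4 = {5, 6, 9}  B5 = {2, 5, 6}  B6 = {1, 5, 8}  B7 = {4, 5, 9}
Tree: B1–B2, B2–B3, B3–B4, B3–B5, B3–B6, B4–B7

The largest bag has 3 vertices, giving width 2; this decomposition certifies tw(G) ≤ 2. For the lower bound, the 3 vertices {3, 7, 8} are pairwise adjacent, and any tree decomposition puts a clique entirely inside one bag — forcing width ≥ 2. The upper and lower bounds meet at 2, so that is the treewidth.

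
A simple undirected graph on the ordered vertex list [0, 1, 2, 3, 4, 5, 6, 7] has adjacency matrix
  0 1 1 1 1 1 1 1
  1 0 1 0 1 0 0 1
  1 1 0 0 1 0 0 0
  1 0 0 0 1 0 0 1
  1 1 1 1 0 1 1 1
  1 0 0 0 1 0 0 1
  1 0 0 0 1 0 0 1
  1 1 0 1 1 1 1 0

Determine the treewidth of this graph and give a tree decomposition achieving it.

Treewidth 3.
One such decomposition:
Bags: B1 = {0, 4, 5, 7}  B2 = {0, 1, 4, 7}  B3 = {0, 4, 6, 7}  B4 = {0, 1, 2, 4}  B5 = {0, 3, 4, 7}
Tree: B1–B2, B1–B3, B2–B4, B1–B5

Each bag holds 4 vertices, so the decomposition has width 3, which upper-bounds the treewidth. For the lower bound, the 4 vertices {0, 1, 2, 4} are pairwise adjacent, and any tree decomposition puts a clique entirely inside one bag — forcing width ≥ 3. Combining the bounds, tw(G) = 3.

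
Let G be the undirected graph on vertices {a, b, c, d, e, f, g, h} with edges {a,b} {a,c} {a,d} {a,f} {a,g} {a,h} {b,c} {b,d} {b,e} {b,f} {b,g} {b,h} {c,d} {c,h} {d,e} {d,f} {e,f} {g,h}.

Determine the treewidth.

3

A width-3 tree decomposition is:
Bags: B1 = {a, b, c, d}  B2 = {a, b, c, h}  B3 = {a, b, g, h}  B4 = {a, b, d, f}  B5 = {b, d, e, f}
Tree: B1–B2, B2–B3, B1–B4, B4–B5
Each bag holds 4 vertices, so the decomposition has width 3, which upper-bounds the treewidth. For the lower bound, the 4 vertices {b, d, e, f} are pairwise adjacent, and any tree decomposition puts a clique entirely inside one bag — forcing width ≥ 3. Combining the bounds, tw(G) = 3.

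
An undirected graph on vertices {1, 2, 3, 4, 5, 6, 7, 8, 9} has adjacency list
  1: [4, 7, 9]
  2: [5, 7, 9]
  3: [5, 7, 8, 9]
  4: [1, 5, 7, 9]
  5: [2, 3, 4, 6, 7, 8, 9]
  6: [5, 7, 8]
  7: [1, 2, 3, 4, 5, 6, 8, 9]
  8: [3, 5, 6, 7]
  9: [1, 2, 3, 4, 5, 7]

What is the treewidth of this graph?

A width-3 tree decomposition is:
Bags: B1 = {4, 5, 7, 9}  B2 = {3, 5, 7, 9}  B3 = {2, 5, 7, 9}  B4 = {3, 5, 7, 8}  B5 = {1, 4, 7, 9}  B6 = {5, 6, 7, 8}
Tree: B1–B2, B2–B3, B2–B4, B1–B5, B4–B6
The largest bag has 4 vertices, giving width 3; this decomposition certifies tw(G) ≤ 3. On the other hand G contains the 4-clique {1, 4, 7, 9}. A clique must lie in a single bag of any decomposition, so no decomposition can have width below 3. Hence tw(G) = 3 exactly.

3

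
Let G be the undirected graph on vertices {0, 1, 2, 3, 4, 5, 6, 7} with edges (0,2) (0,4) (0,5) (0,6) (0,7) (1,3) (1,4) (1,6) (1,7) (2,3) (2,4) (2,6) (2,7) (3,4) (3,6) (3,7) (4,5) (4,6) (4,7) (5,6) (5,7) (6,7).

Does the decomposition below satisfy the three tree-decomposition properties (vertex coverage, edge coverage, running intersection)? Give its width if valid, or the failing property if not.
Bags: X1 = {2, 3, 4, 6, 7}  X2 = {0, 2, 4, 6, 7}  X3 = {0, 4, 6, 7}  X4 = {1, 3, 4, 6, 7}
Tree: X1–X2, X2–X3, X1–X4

A tree decomposition must satisfy three properties: every vertex lies in some bag; for every edge, both endpoints lie together in some bag; and for every vertex, the bags containing it form a connected subtree. Here vertex 5 appears in no bag, so the decomposition is invalid.

No — vertex 5 appears in no bag.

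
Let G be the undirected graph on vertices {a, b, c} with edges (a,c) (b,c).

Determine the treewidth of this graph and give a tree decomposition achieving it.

Each bag holds 2 vertices, so the decomposition has width 1, which upper-bounds the treewidth. Any graph with an edge has treewidth ≥ 1, and G has the edge b–c. Combining the bounds, tw(G) = 1.

Treewidth 1.
One such decomposition:
Bags: B1 = {b, c}  B2 = {a, c}
Tree: B1–B2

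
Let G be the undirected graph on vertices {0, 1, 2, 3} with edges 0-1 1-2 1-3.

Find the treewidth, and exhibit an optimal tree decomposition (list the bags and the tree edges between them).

The largest bag has 2 vertices, giving width 1; this decomposition certifies tw(G) ≤ 1. Since G has at least one edge (e.g. 0–1), it is not an edgeless graph, so tw(G) ≥ 1. Hence tw(G) = 1 exactly.

Treewidth 1.
Bags: B1 = {0, 1}  B2 = {1, 3}  B3 = {1, 2}
Tree: B1–B2, B2–B3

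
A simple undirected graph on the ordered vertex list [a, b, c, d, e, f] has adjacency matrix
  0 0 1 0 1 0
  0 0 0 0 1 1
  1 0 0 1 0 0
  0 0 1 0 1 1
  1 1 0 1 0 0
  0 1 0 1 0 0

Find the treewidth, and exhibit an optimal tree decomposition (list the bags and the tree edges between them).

Treewidth 2.
One optimal decomposition is:
Bags: B1 = {a, c, d}  B2 = {a, d, e}  B3 = {d, e, f}  B4 = {b, e, f}
Tree: B1–B2, B2–B3, B3–B4

Each bag holds 3 vertices, so the decomposition has width 2, which upper-bounds the treewidth. The edges c–a–e–d–c form a cycle, so G is not a tree and its treewidth is at least 2. The upper and lower bounds meet at 2, so that is the treewidth.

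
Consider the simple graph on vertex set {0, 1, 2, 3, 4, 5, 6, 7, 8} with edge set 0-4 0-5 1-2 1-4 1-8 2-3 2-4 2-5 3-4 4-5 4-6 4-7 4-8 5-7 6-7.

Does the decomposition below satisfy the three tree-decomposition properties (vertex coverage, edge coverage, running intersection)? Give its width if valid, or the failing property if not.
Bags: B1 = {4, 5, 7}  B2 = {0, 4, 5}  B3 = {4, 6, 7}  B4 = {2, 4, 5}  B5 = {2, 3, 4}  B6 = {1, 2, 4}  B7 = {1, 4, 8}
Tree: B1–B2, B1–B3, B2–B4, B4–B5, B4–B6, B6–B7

Yes; width 2.

Every vertex of G appears in some bag (union = {0, 1, 2, 3, 4, 5, 6, 7, 8}); every edge is covered by a bag; and for each vertex v the set of bags containing v is connected in the bag tree. The decomposition is therefore valid. The largest bag has 3 vertices, so the width is 2.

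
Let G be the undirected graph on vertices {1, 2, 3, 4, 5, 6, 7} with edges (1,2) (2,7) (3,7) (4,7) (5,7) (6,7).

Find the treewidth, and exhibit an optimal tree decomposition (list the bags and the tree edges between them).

Each bag holds 2 vertices, so the decomposition has width 1, which upper-bounds the treewidth. Since G has at least one edge (e.g. 7–2), it is not an edgeless graph, so tw(G) ≥ 1. Therefore the treewidth is 1.

Treewidth 1.
One such decomposition:
Bags: B1 = {2, 7}  B2 = {3, 7}  B3 = {5, 7}  B4 = {1, 2}  B5 = {6, 7}  B6 = {4, 7}
Tree: B1–B2, B1–B3, B1–B4, B3–B5, B2–B6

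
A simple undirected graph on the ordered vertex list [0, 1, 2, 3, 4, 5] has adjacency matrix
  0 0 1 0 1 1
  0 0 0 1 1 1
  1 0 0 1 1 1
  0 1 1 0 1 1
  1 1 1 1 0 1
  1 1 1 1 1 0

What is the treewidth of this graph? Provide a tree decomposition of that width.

Each bag holds 4 vertices, so the decomposition has width 3, which upper-bounds the treewidth. Conversely, {1, 3, 4, 5} is a clique of size 4, and the vertices of any clique must share a bag in every tree decomposition; so some bag has ≥ 4 vertices and tw(G) ≥ 3. The upper and lower bounds meet at 3, so that is the treewidth.

Treewidth 3.
One optimal decomposition is:
Bags: B1 = {1, 3, 4, 5}  B2 = {2, 3, 4, 5}  B3 = {0, 2, 4, 5}
Tree: B1–B2, B2–B3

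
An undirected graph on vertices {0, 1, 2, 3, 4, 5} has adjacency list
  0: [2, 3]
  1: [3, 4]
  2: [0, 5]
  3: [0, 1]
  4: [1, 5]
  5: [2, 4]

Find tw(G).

2

A width-2 tree decomposition is:
Bags: B1 = {0, 2, 3}  B2 = {1, 2, 3}  B3 = {1, 2, 4}  B4 = {2, 4, 5}
Tree: B1–B2, B2–B3, B3–B4
Every bag has size at most 3, so the width is 3 − 1 = 2 and tw(G) ≤ 2. Since 2–0–3–1–4–5–2 is a cycle in G, G is not acyclic. Forests are exactly the graphs of treewidth ≤ 1, so tw(G) ≥ 2. Therefore the treewidth is 2.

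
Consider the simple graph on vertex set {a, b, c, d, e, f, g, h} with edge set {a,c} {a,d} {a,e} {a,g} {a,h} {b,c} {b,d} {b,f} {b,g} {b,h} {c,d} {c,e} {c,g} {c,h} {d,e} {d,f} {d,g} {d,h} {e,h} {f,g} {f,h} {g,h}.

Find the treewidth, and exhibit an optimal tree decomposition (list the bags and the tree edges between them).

Every bag has size at most 5, so the width is 5 − 1 = 4 and tw(G) ≤ 4. Conversely, {a, c, d, g, h} is a clique of size 5, and the vertices of any clique must share a bag in every tree decomposition; so some bag has ≥ 5 vertices and tw(G) ≥ 4. Combining the bounds, tw(G) = 4.

Treewidth 4.
One optimal decomposition is:
Bags: B1 = {a, c, d, g, h}  B2 = {b, c, d, g, h}  B3 = {b, d, f, g, h}  B4 = {a, c, d, e, h}
Tree: B1–B2, B2–B3, B1–B4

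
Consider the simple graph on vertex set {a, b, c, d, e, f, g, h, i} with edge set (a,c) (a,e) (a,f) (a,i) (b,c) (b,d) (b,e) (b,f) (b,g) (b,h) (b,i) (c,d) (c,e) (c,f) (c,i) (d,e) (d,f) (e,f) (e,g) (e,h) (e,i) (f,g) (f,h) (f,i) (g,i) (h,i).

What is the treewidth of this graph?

A width-4 tree decomposition is:
Bags: B1 = {b, c, e, f, i}  B2 = {b, e, f, g, i}  B3 = {b, c, d, e, f}  B4 = {a, c, e, f, i}  B5 = {b, e, f, h, i}
Tree: B1–B2, B1–B3, B1–B4, B2–B5
Each bag holds 5 vertices, so the decomposition has width 4, which upper-bounds the treewidth. Conversely, {a, c, e, f, i} is a clique of size 5, and the vertices of any clique must share a bag in every tree decomposition; so some bag has ≥ 5 vertices and tw(G) ≥ 4. Therefore the treewidth is 4.

4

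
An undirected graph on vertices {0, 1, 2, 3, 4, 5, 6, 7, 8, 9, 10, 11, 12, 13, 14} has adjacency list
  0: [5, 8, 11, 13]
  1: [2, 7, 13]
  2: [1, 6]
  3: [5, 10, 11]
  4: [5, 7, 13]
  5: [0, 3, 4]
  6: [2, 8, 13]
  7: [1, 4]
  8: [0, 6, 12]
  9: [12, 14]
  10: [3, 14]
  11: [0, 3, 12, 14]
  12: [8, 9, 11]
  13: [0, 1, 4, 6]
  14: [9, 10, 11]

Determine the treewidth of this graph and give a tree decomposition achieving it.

Each bag holds 4 vertices, so the decomposition has width 3, which upper-bounds the treewidth. For the lower bound: the 4 vertex sets {1,2,7}, {4}, {13}, {0,5,6,8} are disjoint, each induces a connected subgraph, and every pair is joined by at least one edge of G. Contracting each set to a single vertex therefore yields K_{4} as a minor, and since treewidth is minor-monotone, tw(G) ≥ tw(K_{4}) = 3. Therefore the treewidth is 3.

Treewidth 3.
One optimal decomposition is:
Bags: B1 = {1, 2, 4, 7}  B2 = {1, 2, 4, 13}  B3 = {2, 4, 6, 13}  B4 = {4, 5, 6, 13}  B5 = {0, 5, 6, 13}  B6 = {0, 5, 6, 8}  B7 = {0, 3, 5, 8}  B8 = {0, 3, 8, 11}  B9 = {3, 8, 11, 12}  B10 = {3, 10, 11, 12}  B11 = {10, 11, 12, 14}  B12 = {9, 10, 12, 14}
Tree: B1–B2, B2–B3, B3–B4, B4–B5, B5–B6, B6–B7, B7–B8, B8–B9, B9–B10, B10–B11, B11–B12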